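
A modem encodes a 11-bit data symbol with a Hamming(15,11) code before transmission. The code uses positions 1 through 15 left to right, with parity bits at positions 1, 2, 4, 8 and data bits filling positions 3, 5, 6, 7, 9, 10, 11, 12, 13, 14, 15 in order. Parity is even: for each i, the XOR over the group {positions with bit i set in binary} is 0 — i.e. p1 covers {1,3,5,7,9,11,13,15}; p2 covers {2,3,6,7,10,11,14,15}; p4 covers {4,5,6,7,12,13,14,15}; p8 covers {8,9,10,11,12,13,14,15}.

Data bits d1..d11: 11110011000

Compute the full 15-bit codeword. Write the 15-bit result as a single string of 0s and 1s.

001011100011000

Place data at non-parity positions: p1 p2 1 p4 1 1 1 p8 0 0 1 1 0 0 0
p1 (pos 1,3,5,7,9,11,13,15): XOR of data positions = 1⊕1⊕1⊕0⊕1⊕0⊕0 = 0
p2 (pos 2,3,6,7,10,11,14,15): XOR of data positions = 1⊕1⊕1⊕0⊕1⊕0⊕0 = 0
p4 (pos 4,5,6,7,12,13,14,15): XOR of data positions = 1⊕1⊕1⊕1⊕0⊕0⊕0 = 0
p8 (pos 8,9,10,11,12,13,14,15): XOR of data positions = 0⊕0⊕1⊕1⊕0⊕0⊕0 = 0
Codeword: 001011100011000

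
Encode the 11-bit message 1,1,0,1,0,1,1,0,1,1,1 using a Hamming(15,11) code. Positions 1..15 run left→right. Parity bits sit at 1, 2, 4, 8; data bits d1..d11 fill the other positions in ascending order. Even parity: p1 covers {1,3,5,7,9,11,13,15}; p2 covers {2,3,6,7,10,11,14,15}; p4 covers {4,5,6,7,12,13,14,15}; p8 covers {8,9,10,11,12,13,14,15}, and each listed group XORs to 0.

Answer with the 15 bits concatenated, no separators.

001110110110111

Place data at non-parity positions: p1 p2 1 p4 1 0 1 p8 0 1 1 0 1 1 1
p1 (pos 1,3,5,7,9,11,13,15): XOR of data positions = 1⊕1⊕1⊕0⊕1⊕1⊕1 = 0
p2 (pos 2,3,6,7,10,11,14,15): XOR of data positions = 1⊕0⊕1⊕1⊕1⊕1⊕1 = 0
p4 (pos 4,5,6,7,12,13,14,15): XOR of data positions = 1⊕0⊕1⊕0⊕1⊕1⊕1 = 1
p8 (pos 8,9,10,11,12,13,14,15): XOR of data positions = 0⊕1⊕1⊕0⊕1⊕1⊕1 = 1
Codeword: 001110110110111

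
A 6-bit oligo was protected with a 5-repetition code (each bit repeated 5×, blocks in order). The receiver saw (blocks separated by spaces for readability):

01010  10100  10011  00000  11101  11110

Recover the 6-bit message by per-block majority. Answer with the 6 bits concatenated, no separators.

001011

Block 1 (01010): 2 ones → 0
Block 2 (10100): 2 ones → 0
Block 3 (10011): 3 ones → 1
Block 4 (00000): 0 ones → 0
Block 5 (11101): 4 ones → 1
Block 6 (11110): 4 ones → 1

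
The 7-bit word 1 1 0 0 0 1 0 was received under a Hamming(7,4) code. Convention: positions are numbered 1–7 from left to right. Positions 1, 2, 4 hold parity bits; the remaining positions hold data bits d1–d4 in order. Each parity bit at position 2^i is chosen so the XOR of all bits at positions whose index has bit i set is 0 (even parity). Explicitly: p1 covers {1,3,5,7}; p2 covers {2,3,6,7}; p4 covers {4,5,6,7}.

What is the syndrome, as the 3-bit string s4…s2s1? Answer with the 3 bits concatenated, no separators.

101

s1 (pos 1,3,5,7): 1⊕0⊕0⊕0 = 1
s2 (pos 2,3,6,7): 1⊕0⊕1⊕0 = 0
s4 (pos 4,5,6,7): 0⊕0⊕1⊕0 = 1
Syndrome s4…s1 = 101 → error at position 5.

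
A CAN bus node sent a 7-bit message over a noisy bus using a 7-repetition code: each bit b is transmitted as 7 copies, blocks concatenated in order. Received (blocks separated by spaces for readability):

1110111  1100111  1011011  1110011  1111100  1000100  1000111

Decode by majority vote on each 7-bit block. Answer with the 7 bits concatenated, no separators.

1111101

Block 1 (1110111): 6 ones → 1
Block 2 (1100111): 5 ones → 1
Block 3 (1011011): 5 ones → 1
Block 4 (1110011): 5 ones → 1
Block 5 (1111100): 5 ones → 1
Block 6 (1000100): 2 ones → 0
Block 7 (1000111): 4 ones → 1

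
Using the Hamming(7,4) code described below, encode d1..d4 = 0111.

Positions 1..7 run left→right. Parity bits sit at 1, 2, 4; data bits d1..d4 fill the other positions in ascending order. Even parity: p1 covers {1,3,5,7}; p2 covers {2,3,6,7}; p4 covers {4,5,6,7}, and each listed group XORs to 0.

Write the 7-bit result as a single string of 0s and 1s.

Place data at non-parity positions: p1 p2 0 p4 1 1 1
p1 (pos 1,3,5,7): XOR of data positions = 0⊕1⊕1 = 0
p2 (pos 2,3,6,7): XOR of data positions = 0⊕1⊕1 = 0
p4 (pos 4,5,6,7): XOR of data positions = 1⊕1⊕1 = 1
Codeword: 0001111

0001111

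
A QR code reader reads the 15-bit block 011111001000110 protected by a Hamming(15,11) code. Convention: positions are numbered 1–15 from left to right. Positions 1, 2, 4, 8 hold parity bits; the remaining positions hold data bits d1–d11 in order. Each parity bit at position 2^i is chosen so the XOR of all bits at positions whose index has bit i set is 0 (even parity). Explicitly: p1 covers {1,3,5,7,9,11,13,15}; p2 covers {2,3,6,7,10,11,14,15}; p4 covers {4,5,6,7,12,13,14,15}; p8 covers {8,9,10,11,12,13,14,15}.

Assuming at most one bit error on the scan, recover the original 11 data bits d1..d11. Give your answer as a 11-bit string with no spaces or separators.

s1 (pos 1,3,5,7,9,11,13,15): 0⊕1⊕1⊕0⊕1⊕0⊕1⊕0 = 0
s2 (pos 2,3,6,7,10,11,14,15): 1⊕1⊕1⊕0⊕0⊕0⊕1⊕0 = 0
s4 (pos 4,5,6,7,12,13,14,15): 1⊕1⊕1⊕0⊕0⊕1⊕1⊕0 = 1
s8 (pos 8,9,10,11,12,13,14,15): 0⊕1⊕0⊕0⊕0⊕1⊕1⊕0 = 1
Syndrome s8…s1 = 1100 → error at position 12.
Flip position 12: 011111001000110 → 011111001001110
Read data bits from positions 3,5,6,7,9,10,11,12,13,14,15: 11101001110

11101001110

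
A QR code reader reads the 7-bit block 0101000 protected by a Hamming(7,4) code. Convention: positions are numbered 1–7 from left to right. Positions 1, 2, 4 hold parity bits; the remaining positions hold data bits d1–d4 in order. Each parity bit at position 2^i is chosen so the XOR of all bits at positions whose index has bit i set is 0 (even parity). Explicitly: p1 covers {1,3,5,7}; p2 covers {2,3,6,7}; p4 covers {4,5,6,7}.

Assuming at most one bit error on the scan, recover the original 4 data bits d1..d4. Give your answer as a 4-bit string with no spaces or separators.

s1 (pos 1,3,5,7): 0⊕0⊕0⊕0 = 0
s2 (pos 2,3,6,7): 1⊕0⊕0⊕0 = 1
s4 (pos 4,5,6,7): 1⊕0⊕0⊕0 = 1
Syndrome s4…s1 = 110 → error at position 6.
Flip position 6: 0101000 → 0101010
Read data bits from positions 3,5,6,7: 0010

0010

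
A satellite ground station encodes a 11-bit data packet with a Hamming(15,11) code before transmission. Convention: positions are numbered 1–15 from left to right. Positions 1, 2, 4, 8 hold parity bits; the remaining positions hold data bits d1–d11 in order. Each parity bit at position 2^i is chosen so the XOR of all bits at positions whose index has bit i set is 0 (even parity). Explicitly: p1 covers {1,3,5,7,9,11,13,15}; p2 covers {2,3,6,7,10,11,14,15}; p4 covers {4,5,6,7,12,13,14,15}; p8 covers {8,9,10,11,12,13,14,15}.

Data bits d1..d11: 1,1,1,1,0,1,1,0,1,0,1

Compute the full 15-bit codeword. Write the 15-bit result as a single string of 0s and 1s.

001111100110101

Place data at non-parity positions: p1 p2 1 p4 1 1 1 p8 0 1 1 0 1 0 1
p1 (pos 1,3,5,7,9,11,13,15): XOR of data positions = 1⊕1⊕1⊕0⊕1⊕1⊕1 = 0
p2 (pos 2,3,6,7,10,11,14,15): XOR of data positions = 1⊕1⊕1⊕1⊕1⊕0⊕1 = 0
p4 (pos 4,5,6,7,12,13,14,15): XOR of data positions = 1⊕1⊕1⊕0⊕1⊕0⊕1 = 1
p8 (pos 8,9,10,11,12,13,14,15): XOR of data positions = 0⊕1⊕1⊕0⊕1⊕0⊕1 = 0
Codeword: 001111100110101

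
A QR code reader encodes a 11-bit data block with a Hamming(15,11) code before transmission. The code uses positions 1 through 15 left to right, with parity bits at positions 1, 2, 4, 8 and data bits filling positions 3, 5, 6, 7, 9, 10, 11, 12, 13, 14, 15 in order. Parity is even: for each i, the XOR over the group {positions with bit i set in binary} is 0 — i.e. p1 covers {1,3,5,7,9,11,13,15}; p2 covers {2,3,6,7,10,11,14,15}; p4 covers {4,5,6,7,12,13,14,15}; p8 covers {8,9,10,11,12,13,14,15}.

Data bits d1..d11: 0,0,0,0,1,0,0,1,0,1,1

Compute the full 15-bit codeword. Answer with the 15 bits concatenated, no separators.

000100001001011

Place data at non-parity positions: p1 p2 0 p4 0 0 0 p8 1 0 0 1 0 1 1
p1 (pos 1,3,5,7,9,11,13,15): XOR of data positions = 0⊕0⊕0⊕1⊕0⊕0⊕1 = 0
p2 (pos 2,3,6,7,10,11,14,15): XOR of data positions = 0⊕0⊕0⊕0⊕0⊕1⊕1 = 0
p4 (pos 4,5,6,7,12,13,14,15): XOR of data positions = 0⊕0⊕0⊕1⊕0⊕1⊕1 = 1
p8 (pos 8,9,10,11,12,13,14,15): XOR of data positions = 1⊕0⊕0⊕1⊕0⊕1⊕1 = 0
Codeword: 000100001001011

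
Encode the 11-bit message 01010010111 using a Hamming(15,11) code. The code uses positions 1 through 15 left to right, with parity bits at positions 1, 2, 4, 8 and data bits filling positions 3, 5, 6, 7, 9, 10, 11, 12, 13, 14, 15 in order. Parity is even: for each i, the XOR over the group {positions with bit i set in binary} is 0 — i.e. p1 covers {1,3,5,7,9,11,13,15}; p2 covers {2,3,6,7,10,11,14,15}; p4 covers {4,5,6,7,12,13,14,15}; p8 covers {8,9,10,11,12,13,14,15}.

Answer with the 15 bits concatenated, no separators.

100110100010111

Place data at non-parity positions: p1 p2 0 p4 1 0 1 p8 0 0 1 0 1 1 1
p1 (pos 1,3,5,7,9,11,13,15): XOR of data positions = 0⊕1⊕1⊕0⊕1⊕1⊕1 = 1
p2 (pos 2,3,6,7,10,11,14,15): XOR of data positions = 0⊕0⊕1⊕0⊕1⊕1⊕1 = 0
p4 (pos 4,5,6,7,12,13,14,15): XOR of data positions = 1⊕0⊕1⊕0⊕1⊕1⊕1 = 1
p8 (pos 8,9,10,11,12,13,14,15): XOR of data positions = 0⊕0⊕1⊕0⊕1⊕1⊕1 = 0
Codeword: 100110100010111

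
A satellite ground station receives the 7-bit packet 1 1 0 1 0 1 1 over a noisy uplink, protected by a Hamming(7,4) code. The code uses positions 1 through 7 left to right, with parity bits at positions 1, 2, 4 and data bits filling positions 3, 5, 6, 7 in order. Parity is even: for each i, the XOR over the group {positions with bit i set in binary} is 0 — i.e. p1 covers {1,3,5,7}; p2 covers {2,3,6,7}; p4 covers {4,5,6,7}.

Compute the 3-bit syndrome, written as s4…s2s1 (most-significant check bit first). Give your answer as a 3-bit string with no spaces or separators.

s1 (pos 1,3,5,7): 1⊕0⊕0⊕1 = 0
s2 (pos 2,3,6,7): 1⊕0⊕1⊕1 = 1
s4 (pos 4,5,6,7): 1⊕0⊕1⊕1 = 1
Syndrome s4…s1 = 110 → error at position 6.

110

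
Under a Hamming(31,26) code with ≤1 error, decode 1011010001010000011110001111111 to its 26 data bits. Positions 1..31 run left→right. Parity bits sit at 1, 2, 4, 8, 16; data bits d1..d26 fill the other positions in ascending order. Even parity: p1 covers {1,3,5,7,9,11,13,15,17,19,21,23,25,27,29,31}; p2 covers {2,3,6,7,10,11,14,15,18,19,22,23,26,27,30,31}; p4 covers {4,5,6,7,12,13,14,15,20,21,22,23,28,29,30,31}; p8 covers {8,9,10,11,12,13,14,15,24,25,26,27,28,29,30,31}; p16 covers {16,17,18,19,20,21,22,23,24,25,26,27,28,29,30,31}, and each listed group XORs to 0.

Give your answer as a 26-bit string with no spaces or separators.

10100101000011110001111101

s1 (pos 1,3,5,7,9,11,13,15,17,19,21,23,25,27,29,31): 1⊕1⊕0⊕0⊕0⊕0⊕0⊕0⊕0⊕1⊕1⊕0⊕1⊕1⊕1⊕1 = 0
s2 (pos 2,3,6,7,10,11,14,15,18,19,22,23,26,27,30,31): 0⊕1⊕1⊕0⊕1⊕0⊕0⊕0⊕1⊕1⊕0⊕0⊕1⊕1⊕1⊕1 = 1
s4 (pos 4,5,6,7,12,13,14,15,20,21,22,23,28,29,30,31): 1⊕0⊕1⊕0⊕1⊕0⊕0⊕0⊕1⊕1⊕0⊕0⊕1⊕1⊕1⊕1 = 1
s8 (pos 8,9,10,11,12,13,14,15,24,25,26,27,28,29,30,31): 0⊕0⊕1⊕0⊕1⊕0⊕0⊕0⊕0⊕1⊕1⊕1⊕1⊕1⊕1⊕1 = 1
s16 (pos 16,17,18,19,20,21,22,23,24,25,26,27,28,29,30,31): 0⊕0⊕1⊕1⊕1⊕1⊕0⊕0⊕0⊕1⊕1⊕1⊕1⊕1⊕1⊕1 = 1
Syndrome s16…s1 = 11110 → error at position 30.
Flip position 30: 1011010001010000011110001111111 → 1011010001010000011110001111101
Read data bits from positions 3,5,6,7,9,10,11,12,13,14,15,17,18,19,20,21,22,23,24,25,26,27,28,29,30,31: 10100101000011110001111101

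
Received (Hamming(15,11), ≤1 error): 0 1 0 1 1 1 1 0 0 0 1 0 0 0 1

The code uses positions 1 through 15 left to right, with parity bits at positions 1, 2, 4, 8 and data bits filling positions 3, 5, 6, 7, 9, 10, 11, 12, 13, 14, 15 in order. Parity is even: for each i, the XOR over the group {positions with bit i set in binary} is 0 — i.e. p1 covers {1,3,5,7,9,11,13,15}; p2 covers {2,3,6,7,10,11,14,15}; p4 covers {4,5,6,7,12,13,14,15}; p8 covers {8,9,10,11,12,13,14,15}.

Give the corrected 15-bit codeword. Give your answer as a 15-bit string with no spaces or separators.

010110100010001

s1 (pos 1,3,5,7,9,11,13,15): 0⊕0⊕1⊕1⊕0⊕1⊕0⊕1 = 0
s2 (pos 2,3,6,7,10,11,14,15): 1⊕0⊕1⊕1⊕0⊕1⊕0⊕1 = 1
s4 (pos 4,5,6,7,12,13,14,15): 1⊕1⊕1⊕1⊕0⊕0⊕0⊕1 = 1
s8 (pos 8,9,10,11,12,13,14,15): 0⊕0⊕0⊕1⊕0⊕0⊕0⊕1 = 0
Syndrome s8…s1 = 0110 → error at position 6.
Flip position 6: 010111100010001 → 010110100010001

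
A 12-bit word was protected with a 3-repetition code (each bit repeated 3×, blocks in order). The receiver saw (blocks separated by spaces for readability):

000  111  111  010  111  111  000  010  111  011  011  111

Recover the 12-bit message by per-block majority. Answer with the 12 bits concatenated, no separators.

011011001111

Block 1 (000): 0 ones → 0
Block 2 (111): 3 ones → 1
Block 3 (111): 3 ones → 1
Block 4 (010): 1 one → 0
Block 5 (111): 3 ones → 1
Block 6 (111): 3 ones → 1
Block 7 (000): 0 ones → 0
Block 8 (010): 1 one → 0
Block 9 (111): 3 ones → 1
Block 10 (011): 2 ones → 1
Block 11 (011): 2 ones → 1
Block 12 (111): 3 ones → 1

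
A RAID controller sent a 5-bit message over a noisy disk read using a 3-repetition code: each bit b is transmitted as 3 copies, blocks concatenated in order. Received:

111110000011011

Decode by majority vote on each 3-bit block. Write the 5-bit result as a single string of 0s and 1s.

Block 1 (111): 3 ones → 1
Block 2 (110): 2 ones → 1
Block 3 (000): 0 ones → 0
Block 4 (011): 2 ones → 1
Block 5 (011): 2 ones → 1

11011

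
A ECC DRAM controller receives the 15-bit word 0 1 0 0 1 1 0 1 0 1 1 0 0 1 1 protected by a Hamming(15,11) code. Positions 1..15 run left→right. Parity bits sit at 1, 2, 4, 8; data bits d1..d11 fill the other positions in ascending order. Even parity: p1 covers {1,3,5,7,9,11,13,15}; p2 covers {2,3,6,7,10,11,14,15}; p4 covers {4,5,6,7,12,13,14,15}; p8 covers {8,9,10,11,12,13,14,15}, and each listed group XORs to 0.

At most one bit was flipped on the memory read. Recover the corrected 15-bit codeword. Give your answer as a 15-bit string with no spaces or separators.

s1 (pos 1,3,5,7,9,11,13,15): 0⊕0⊕1⊕0⊕0⊕1⊕0⊕1 = 1
s2 (pos 2,3,6,7,10,11,14,15): 1⊕0⊕1⊕0⊕1⊕1⊕1⊕1 = 0
s4 (pos 4,5,6,7,12,13,14,15): 0⊕1⊕1⊕0⊕0⊕0⊕1⊕1 = 0
s8 (pos 8,9,10,11,12,13,14,15): 1⊕0⊕1⊕1⊕0⊕0⊕1⊕1 = 1
Syndrome s8…s1 = 1001 → error at position 9.
Flip position 9: 010011010110011 → 010011011110011

010011011110011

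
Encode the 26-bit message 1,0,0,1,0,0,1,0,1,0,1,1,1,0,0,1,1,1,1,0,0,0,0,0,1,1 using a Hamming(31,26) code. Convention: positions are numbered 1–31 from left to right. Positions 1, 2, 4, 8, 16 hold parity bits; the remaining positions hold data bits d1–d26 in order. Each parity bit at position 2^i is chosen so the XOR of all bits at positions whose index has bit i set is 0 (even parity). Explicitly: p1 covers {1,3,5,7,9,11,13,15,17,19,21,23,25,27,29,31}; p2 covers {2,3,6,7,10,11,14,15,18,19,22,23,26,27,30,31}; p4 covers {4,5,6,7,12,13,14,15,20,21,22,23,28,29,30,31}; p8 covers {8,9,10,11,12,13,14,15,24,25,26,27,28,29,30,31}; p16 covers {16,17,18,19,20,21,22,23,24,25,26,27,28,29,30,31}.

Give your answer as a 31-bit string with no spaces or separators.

1110001000101010110011110000011

Place data at non-parity positions: p1 p2 1 p4 0 0 1 p8 0 0 1 0 1 0 1 p16 1 1 0 0 1 1 1 1 0 0 0 0 0 1 1
p1 (pos 1,3,5,7,9,11,13,15,17,19,21,23,25,27,29,31): XOR of data positions = 1⊕0⊕1⊕0⊕1⊕1⊕1⊕1⊕0⊕1⊕1⊕0⊕0⊕0⊕1 = 1
p2 (pos 2,3,6,7,10,11,14,15,18,19,22,23,26,27,30,31): XOR of data positions = 1⊕0⊕1⊕0⊕1⊕0⊕1⊕1⊕0⊕1⊕1⊕0⊕0⊕1⊕1 = 1
p4 (pos 4,5,6,7,12,13,14,15,20,21,22,23,28,29,30,31): XOR of data positions = 0⊕0⊕1⊕0⊕1⊕0⊕1⊕0⊕1⊕1⊕1⊕0⊕0⊕1⊕1 = 0
p8 (pos 8,9,10,11,12,13,14,15,24,25,26,27,28,29,30,31): XOR of data positions = 0⊕0⊕1⊕0⊕1⊕0⊕1⊕1⊕0⊕0⊕0⊕0⊕0⊕1⊕1 = 0
p16 (pos 16,17,18,19,20,21,22,23,24,25,26,27,28,29,30,31): XOR of data positions = 1⊕1⊕0⊕0⊕1⊕1⊕1⊕1⊕0⊕0⊕0⊕0⊕0⊕1⊕1 = 0
Codeword: 1110001000101010110011110000011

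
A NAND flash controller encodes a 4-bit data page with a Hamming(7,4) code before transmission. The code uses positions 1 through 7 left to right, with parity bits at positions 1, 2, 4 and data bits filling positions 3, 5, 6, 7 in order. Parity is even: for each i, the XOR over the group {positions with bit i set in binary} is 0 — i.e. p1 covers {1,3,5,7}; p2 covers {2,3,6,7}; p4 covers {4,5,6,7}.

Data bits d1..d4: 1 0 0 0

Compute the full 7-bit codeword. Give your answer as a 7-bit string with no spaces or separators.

1110000

Place data at non-parity positions: p1 p2 1 p4 0 0 0
p1 (pos 1,3,5,7): XOR of data positions = 1⊕0⊕0 = 1
p2 (pos 2,3,6,7): XOR of data positions = 1⊕0⊕0 = 1
p4 (pos 4,5,6,7): XOR of data positions = 0⊕0⊕0 = 0
Codeword: 1110000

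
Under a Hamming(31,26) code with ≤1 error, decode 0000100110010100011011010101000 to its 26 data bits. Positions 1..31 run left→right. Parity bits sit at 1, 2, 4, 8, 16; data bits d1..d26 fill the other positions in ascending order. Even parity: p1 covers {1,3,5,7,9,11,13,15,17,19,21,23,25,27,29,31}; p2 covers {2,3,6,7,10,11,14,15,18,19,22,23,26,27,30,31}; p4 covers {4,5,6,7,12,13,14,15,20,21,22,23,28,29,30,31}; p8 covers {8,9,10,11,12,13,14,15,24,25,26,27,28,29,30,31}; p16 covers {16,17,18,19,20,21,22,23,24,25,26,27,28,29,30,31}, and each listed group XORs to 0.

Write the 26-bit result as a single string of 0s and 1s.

s1 (pos 1,3,5,7,9,11,13,15,17,19,21,23,25,27,29,31): 0⊕0⊕1⊕0⊕1⊕0⊕0⊕0⊕0⊕1⊕1⊕0⊕0⊕0⊕0⊕0 = 0
s2 (pos 2,3,6,7,10,11,14,15,18,19,22,23,26,27,30,31): 0⊕0⊕0⊕0⊕0⊕0⊕1⊕0⊕1⊕1⊕1⊕0⊕1⊕0⊕0⊕0 = 1
s4 (pos 4,5,6,7,12,13,14,15,20,21,22,23,28,29,30,31): 0⊕1⊕0⊕0⊕1⊕0⊕1⊕0⊕0⊕1⊕1⊕0⊕1⊕0⊕0⊕0 = 0
s8 (pos 8,9,10,11,12,13,14,15,24,25,26,27,28,29,30,31): 1⊕1⊕0⊕0⊕1⊕0⊕1⊕0⊕1⊕0⊕1⊕0⊕1⊕0⊕0⊕0 = 1
s16 (pos 16,17,18,19,20,21,22,23,24,25,26,27,28,29,30,31): 0⊕0⊕1⊕1⊕0⊕1⊕1⊕0⊕1⊕0⊕1⊕0⊕1⊕0⊕0⊕0 = 1
Syndrome s16…s1 = 11010 → error at position 26.
Flip position 26: 0000100110010100011011010101000 → 0000100110010100011011010001000
Read data bits from positions 3,5,6,7,9,10,11,12,13,14,15,17,18,19,20,21,22,23,24,25,26,27,28,29,30,31: 01001001010011011010001000

01001001010011011010001000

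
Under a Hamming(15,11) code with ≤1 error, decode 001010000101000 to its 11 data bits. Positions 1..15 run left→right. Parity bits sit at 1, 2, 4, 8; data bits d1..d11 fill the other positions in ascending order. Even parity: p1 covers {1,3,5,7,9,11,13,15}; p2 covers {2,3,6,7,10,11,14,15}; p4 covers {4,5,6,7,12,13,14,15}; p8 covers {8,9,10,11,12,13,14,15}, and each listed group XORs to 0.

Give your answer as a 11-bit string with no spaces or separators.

s1 (pos 1,3,5,7,9,11,13,15): 0⊕1⊕1⊕0⊕0⊕0⊕0⊕0 = 0
s2 (pos 2,3,6,7,10,11,14,15): 0⊕1⊕0⊕0⊕1⊕0⊕0⊕0 = 0
s4 (pos 4,5,6,7,12,13,14,15): 0⊕1⊕0⊕0⊕1⊕0⊕0⊕0 = 0
s8 (pos 8,9,10,11,12,13,14,15): 0⊕0⊕1⊕0⊕1⊕0⊕0⊕0 = 0
Syndrome s8…s1 = 0000 → no error.
Read data bits from positions 3,5,6,7,9,10,11,12,13,14,15: 11000101000

11000101000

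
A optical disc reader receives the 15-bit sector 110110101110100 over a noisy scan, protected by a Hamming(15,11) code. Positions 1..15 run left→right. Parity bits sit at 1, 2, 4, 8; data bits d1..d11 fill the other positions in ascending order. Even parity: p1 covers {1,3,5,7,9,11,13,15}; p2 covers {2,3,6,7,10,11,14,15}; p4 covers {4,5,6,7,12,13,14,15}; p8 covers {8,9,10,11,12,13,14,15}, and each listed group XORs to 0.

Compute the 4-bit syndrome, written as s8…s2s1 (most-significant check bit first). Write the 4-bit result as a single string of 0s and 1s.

0000

s1 (pos 1,3,5,7,9,11,13,15): 1⊕0⊕1⊕1⊕1⊕1⊕1⊕0 = 0
s2 (pos 2,3,6,7,10,11,14,15): 1⊕0⊕0⊕1⊕1⊕1⊕0⊕0 = 0
s4 (pos 4,5,6,7,12,13,14,15): 1⊕1⊕0⊕1⊕0⊕1⊕0⊕0 = 0
s8 (pos 8,9,10,11,12,13,14,15): 0⊕1⊕1⊕1⊕0⊕1⊕0⊕0 = 0
Syndrome s8…s1 = 0000 → no error.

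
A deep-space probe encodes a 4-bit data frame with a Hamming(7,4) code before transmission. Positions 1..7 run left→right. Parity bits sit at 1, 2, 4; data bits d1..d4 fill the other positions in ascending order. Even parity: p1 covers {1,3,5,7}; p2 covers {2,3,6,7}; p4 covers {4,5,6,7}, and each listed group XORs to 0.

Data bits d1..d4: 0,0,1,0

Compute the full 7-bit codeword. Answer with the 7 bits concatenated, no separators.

Place data at non-parity positions: p1 p2 0 p4 0 1 0
p1 (pos 1,3,5,7): XOR of data positions = 0⊕0⊕0 = 0
p2 (pos 2,3,6,7): XOR of data positions = 0⊕1⊕0 = 1
p4 (pos 4,5,6,7): XOR of data positions = 0⊕1⊕0 = 1
Codeword: 0101010

0101010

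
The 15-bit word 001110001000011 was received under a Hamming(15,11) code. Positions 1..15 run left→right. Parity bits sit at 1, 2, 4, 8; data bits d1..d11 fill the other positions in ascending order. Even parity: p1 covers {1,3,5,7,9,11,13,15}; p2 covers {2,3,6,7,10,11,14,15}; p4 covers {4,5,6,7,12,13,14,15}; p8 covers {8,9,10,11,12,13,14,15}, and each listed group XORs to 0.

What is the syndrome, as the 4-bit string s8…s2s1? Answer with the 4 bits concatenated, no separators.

1010

s1 (pos 1,3,5,7,9,11,13,15): 0⊕1⊕1⊕0⊕1⊕0⊕0⊕1 = 0
s2 (pos 2,3,6,7,10,11,14,15): 0⊕1⊕0⊕0⊕0⊕0⊕1⊕1 = 1
s4 (pos 4,5,6,7,12,13,14,15): 1⊕1⊕0⊕0⊕0⊕0⊕1⊕1 = 0
s8 (pos 8,9,10,11,12,13,14,15): 0⊕1⊕0⊕0⊕0⊕0⊕1⊕1 = 1
Syndrome s8…s1 = 1010 → error at position 10.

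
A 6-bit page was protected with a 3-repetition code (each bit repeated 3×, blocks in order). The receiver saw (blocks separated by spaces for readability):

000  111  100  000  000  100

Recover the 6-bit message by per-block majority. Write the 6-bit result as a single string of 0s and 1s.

010000

Block 1 (000): 0 ones → 0
Block 2 (111): 3 ones → 1
Block 3 (100): 1 one → 0
Block 4 (000): 0 ones → 0
Block 5 (000): 0 ones → 0
Block 6 (100): 1 one → 0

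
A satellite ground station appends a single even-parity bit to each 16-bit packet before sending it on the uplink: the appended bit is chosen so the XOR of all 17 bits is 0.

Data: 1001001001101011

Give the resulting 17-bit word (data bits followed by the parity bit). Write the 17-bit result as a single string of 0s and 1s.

10010010011010110

XOR of the 16 data bits: 1⊕0⊕0⊕1⊕0⊕0⊕1⊕0⊕0⊕1⊕1⊕0⊕1⊕0⊕1⊕1 = 0
Parity bit = 0 (so all 17 bits XOR to 0).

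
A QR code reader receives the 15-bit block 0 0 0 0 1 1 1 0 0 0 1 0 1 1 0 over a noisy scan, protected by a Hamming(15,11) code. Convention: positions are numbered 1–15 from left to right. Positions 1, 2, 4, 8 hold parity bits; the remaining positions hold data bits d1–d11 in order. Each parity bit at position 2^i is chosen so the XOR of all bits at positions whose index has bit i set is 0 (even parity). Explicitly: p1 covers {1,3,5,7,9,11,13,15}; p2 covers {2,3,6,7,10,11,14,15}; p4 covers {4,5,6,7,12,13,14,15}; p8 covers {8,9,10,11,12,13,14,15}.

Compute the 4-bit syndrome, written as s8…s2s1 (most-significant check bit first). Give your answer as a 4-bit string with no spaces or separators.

s1 (pos 1,3,5,7,9,11,13,15): 0⊕0⊕1⊕1⊕0⊕1⊕1⊕0 = 0
s2 (pos 2,3,6,7,10,11,14,15): 0⊕0⊕1⊕1⊕0⊕1⊕1⊕0 = 0
s4 (pos 4,5,6,7,12,13,14,15): 0⊕1⊕1⊕1⊕0⊕1⊕1⊕0 = 1
s8 (pos 8,9,10,11,12,13,14,15): 0⊕0⊕0⊕1⊕0⊕1⊕1⊕0 = 1
Syndrome s8…s1 = 1100 → error at position 12.

1100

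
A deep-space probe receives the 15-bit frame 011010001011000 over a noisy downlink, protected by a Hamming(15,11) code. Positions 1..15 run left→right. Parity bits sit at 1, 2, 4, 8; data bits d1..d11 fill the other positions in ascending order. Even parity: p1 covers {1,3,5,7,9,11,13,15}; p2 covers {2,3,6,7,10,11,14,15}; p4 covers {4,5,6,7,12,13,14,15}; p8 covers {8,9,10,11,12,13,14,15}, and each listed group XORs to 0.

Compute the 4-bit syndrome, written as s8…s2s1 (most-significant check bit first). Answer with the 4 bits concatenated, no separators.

1010

s1 (pos 1,3,5,7,9,11,13,15): 0⊕1⊕1⊕0⊕1⊕1⊕0⊕0 = 0
s2 (pos 2,3,6,7,10,11,14,15): 1⊕1⊕0⊕0⊕0⊕1⊕0⊕0 = 1
s4 (pos 4,5,6,7,12,13,14,15): 0⊕1⊕0⊕0⊕1⊕0⊕0⊕0 = 0
s8 (pos 8,9,10,11,12,13,14,15): 0⊕1⊕0⊕1⊕1⊕0⊕0⊕0 = 1
Syndrome s8…s1 = 1010 → error at position 10.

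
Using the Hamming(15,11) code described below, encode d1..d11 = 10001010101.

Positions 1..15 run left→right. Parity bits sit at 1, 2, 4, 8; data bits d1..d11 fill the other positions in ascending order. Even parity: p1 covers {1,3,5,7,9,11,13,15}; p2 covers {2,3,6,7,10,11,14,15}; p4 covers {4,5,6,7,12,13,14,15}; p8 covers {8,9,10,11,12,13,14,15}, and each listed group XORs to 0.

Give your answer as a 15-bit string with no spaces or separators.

111000001010101

Place data at non-parity positions: p1 p2 1 p4 0 0 0 p8 1 0 1 0 1 0 1
p1 (pos 1,3,5,7,9,11,13,15): XOR of data positions = 1⊕0⊕0⊕1⊕1⊕1⊕1 = 1
p2 (pos 2,3,6,7,10,11,14,15): XOR of data positions = 1⊕0⊕0⊕0⊕1⊕0⊕1 = 1
p4 (pos 4,5,6,7,12,13,14,15): XOR of data positions = 0⊕0⊕0⊕0⊕1⊕0⊕1 = 0
p8 (pos 8,9,10,11,12,13,14,15): XOR of data positions = 1⊕0⊕1⊕0⊕1⊕0⊕1 = 0
Codeword: 111000001010101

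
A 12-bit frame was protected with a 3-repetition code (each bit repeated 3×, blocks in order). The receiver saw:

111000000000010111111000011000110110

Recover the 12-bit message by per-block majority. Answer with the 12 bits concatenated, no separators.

100001101011

Block 1 (111): 3 ones → 1
Block 2 (000): 0 ones → 0
Block 3 (000): 0 ones → 0
Block 4 (000): 0 ones → 0
Block 5 (010): 1 one → 0
Block 6 (111): 3 ones → 1
Block 7 (111): 3 ones → 1
Block 8 (000): 0 ones → 0
Block 9 (011): 2 ones → 1
Block 10 (000): 0 ones → 0
Block 11 (110): 2 ones → 1
Block 12 (110): 2 ones → 1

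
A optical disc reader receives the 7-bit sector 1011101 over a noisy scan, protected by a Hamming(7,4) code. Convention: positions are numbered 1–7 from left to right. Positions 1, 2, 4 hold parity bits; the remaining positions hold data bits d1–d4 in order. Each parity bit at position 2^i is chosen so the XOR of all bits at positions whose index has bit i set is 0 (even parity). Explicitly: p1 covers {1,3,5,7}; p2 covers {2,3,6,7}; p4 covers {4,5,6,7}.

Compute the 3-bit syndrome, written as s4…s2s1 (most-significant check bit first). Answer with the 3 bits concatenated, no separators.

100

s1 (pos 1,3,5,7): 1⊕1⊕1⊕1 = 0
s2 (pos 2,3,6,7): 0⊕1⊕0⊕1 = 0
s4 (pos 4,5,6,7): 1⊕1⊕0⊕1 = 1
Syndrome s4…s1 = 100 → error at position 4.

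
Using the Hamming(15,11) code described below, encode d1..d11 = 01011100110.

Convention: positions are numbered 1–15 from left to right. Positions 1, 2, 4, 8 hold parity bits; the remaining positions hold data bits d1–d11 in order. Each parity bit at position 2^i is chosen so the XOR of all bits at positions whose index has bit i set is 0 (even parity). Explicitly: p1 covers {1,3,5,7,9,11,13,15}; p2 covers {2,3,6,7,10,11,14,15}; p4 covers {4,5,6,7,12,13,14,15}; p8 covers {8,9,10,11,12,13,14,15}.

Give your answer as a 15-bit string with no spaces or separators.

Place data at non-parity positions: p1 p2 0 p4 1 0 1 p8 1 1 0 0 1 1 0
p1 (pos 1,3,5,7,9,11,13,15): XOR of data positions = 0⊕1⊕1⊕1⊕0⊕1⊕0 = 0
p2 (pos 2,3,6,7,10,11,14,15): XOR of data positions = 0⊕0⊕1⊕1⊕0⊕1⊕0 = 1
p4 (pos 4,5,6,7,12,13,14,15): XOR of data positions = 1⊕0⊕1⊕0⊕1⊕1⊕0 = 0
p8 (pos 8,9,10,11,12,13,14,15): XOR of data positions = 1⊕1⊕0⊕0⊕1⊕1⊕0 = 0
Codeword: 010010101100110

010010101100110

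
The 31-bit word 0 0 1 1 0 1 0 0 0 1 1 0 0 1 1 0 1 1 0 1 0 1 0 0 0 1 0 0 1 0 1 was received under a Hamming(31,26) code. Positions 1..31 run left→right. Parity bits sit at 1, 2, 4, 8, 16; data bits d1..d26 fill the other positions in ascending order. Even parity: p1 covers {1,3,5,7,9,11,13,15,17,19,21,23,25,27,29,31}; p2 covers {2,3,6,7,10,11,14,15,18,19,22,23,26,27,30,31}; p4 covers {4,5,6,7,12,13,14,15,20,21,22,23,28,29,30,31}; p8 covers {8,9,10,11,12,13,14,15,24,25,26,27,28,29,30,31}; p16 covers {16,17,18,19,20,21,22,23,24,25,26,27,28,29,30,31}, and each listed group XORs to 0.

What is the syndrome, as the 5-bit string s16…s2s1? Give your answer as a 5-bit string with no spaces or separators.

s1 (pos 1,3,5,7,9,11,13,15,17,19,21,23,25,27,29,31): 0⊕1⊕0⊕0⊕0⊕1⊕0⊕1⊕1⊕0⊕0⊕0⊕0⊕0⊕1⊕1 = 0
s2 (pos 2,3,6,7,10,11,14,15,18,19,22,23,26,27,30,31): 0⊕1⊕1⊕0⊕1⊕1⊕1⊕1⊕1⊕0⊕1⊕0⊕1⊕0⊕0⊕1 = 0
s4 (pos 4,5,6,7,12,13,14,15,20,21,22,23,28,29,30,31): 1⊕0⊕1⊕0⊕0⊕0⊕1⊕1⊕1⊕0⊕1⊕0⊕0⊕1⊕0⊕1 = 0
s8 (pos 8,9,10,11,12,13,14,15,24,25,26,27,28,29,30,31): 0⊕0⊕1⊕1⊕0⊕0⊕1⊕1⊕0⊕0⊕1⊕0⊕0⊕1⊕0⊕1 = 1
s16 (pos 16,17,18,19,20,21,22,23,24,25,26,27,28,29,30,31): 0⊕1⊕1⊕0⊕1⊕0⊕1⊕0⊕0⊕0⊕1⊕0⊕0⊕1⊕0⊕1 = 1
Syndrome s16…s1 = 11000 → error at position 24.

11000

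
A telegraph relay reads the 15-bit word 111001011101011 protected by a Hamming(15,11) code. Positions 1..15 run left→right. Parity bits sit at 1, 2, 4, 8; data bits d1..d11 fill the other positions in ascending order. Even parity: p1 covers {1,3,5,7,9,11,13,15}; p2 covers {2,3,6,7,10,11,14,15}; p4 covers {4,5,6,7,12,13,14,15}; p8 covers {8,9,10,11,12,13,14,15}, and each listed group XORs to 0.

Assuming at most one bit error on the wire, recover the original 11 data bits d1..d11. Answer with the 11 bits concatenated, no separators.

s1 (pos 1,3,5,7,9,11,13,15): 1⊕1⊕0⊕0⊕1⊕0⊕0⊕1 = 0
s2 (pos 2,3,6,7,10,11,14,15): 1⊕1⊕1⊕0⊕1⊕0⊕1⊕1 = 0
s4 (pos 4,5,6,7,12,13,14,15): 0⊕0⊕1⊕0⊕1⊕0⊕1⊕1 = 0
s8 (pos 8,9,10,11,12,13,14,15): 1⊕1⊕1⊕0⊕1⊕0⊕1⊕1 = 0
Syndrome s8…s1 = 0000 → no error.
Read data bits from positions 3,5,6,7,9,10,11,12,13,14,15: 10101101011

10101101011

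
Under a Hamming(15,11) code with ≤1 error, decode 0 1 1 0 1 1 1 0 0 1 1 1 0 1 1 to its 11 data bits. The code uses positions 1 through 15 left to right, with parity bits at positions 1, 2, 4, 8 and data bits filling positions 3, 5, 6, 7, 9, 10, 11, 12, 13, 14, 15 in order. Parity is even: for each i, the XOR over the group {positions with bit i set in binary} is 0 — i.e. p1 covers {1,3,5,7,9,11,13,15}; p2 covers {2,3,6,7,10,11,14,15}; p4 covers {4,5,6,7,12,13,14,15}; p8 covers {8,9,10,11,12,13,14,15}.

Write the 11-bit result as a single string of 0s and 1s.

11111111011

s1 (pos 1,3,5,7,9,11,13,15): 0⊕1⊕1⊕1⊕0⊕1⊕0⊕1 = 1
s2 (pos 2,3,6,7,10,11,14,15): 1⊕1⊕1⊕1⊕1⊕1⊕1⊕1 = 0
s4 (pos 4,5,6,7,12,13,14,15): 0⊕1⊕1⊕1⊕1⊕0⊕1⊕1 = 0
s8 (pos 8,9,10,11,12,13,14,15): 0⊕0⊕1⊕1⊕1⊕0⊕1⊕1 = 1
Syndrome s8…s1 = 1001 → error at position 9.
Flip position 9: 011011100111011 → 011011101111011
Read data bits from positions 3,5,6,7,9,10,11,12,13,14,15: 11111111011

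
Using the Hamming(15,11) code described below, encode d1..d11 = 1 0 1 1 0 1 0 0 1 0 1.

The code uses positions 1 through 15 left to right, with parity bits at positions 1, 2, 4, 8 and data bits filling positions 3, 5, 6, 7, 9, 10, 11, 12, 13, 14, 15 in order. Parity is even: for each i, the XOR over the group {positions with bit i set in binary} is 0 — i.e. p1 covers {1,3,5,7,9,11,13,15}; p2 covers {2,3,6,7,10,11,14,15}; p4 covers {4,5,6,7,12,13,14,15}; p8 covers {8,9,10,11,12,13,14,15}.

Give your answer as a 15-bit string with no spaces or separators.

011001110100101

Place data at non-parity positions: p1 p2 1 p4 0 1 1 p8 0 1 0 0 1 0 1
p1 (pos 1,3,5,7,9,11,13,15): XOR of data positions = 1⊕0⊕1⊕0⊕0⊕1⊕1 = 0
p2 (pos 2,3,6,7,10,11,14,15): XOR of data positions = 1⊕1⊕1⊕1⊕0⊕0⊕1 = 1
p4 (pos 4,5,6,7,12,13,14,15): XOR of data positions = 0⊕1⊕1⊕0⊕1⊕0⊕1 = 0
p8 (pos 8,9,10,11,12,13,14,15): XOR of data positions = 0⊕1⊕0⊕0⊕1⊕0⊕1 = 1
Codeword: 011001110100101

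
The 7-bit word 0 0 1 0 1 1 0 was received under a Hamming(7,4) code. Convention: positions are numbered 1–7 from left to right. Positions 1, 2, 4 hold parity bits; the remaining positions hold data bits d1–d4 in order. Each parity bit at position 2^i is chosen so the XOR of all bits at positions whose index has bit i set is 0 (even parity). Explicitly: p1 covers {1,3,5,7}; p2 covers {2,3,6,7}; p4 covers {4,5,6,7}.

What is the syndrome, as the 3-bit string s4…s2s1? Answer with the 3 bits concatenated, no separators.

000

s1 (pos 1,3,5,7): 0⊕1⊕1⊕0 = 0
s2 (pos 2,3,6,7): 0⊕1⊕1⊕0 = 0
s4 (pos 4,5,6,7): 0⊕1⊕1⊕0 = 0
Syndrome s4…s1 = 000 → no error.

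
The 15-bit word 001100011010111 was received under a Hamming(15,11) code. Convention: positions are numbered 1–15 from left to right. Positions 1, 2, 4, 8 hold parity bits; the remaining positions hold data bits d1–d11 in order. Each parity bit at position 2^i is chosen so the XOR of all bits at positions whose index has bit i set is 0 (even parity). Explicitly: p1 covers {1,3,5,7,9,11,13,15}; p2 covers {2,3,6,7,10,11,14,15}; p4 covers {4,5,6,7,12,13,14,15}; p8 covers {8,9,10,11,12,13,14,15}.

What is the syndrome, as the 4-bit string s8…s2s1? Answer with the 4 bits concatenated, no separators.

0001

s1 (pos 1,3,5,7,9,11,13,15): 0⊕1⊕0⊕0⊕1⊕1⊕1⊕1 = 1
s2 (pos 2,3,6,7,10,11,14,15): 0⊕1⊕0⊕0⊕0⊕1⊕1⊕1 = 0
s4 (pos 4,5,6,7,12,13,14,15): 1⊕0⊕0⊕0⊕0⊕1⊕1⊕1 = 0
s8 (pos 8,9,10,11,12,13,14,15): 1⊕1⊕0⊕1⊕0⊕1⊕1⊕1 = 0
Syndrome s8…s1 = 0001 → error at position 1.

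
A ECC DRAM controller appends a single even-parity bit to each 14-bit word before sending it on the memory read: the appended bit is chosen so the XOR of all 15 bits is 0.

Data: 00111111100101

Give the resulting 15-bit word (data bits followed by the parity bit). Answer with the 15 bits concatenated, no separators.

XOR of the 14 data bits: 0⊕0⊕1⊕1⊕1⊕1⊕1⊕1⊕1⊕0⊕0⊕1⊕0⊕1 = 1
Parity bit = 1 (so all 15 bits XOR to 0).

001111111001011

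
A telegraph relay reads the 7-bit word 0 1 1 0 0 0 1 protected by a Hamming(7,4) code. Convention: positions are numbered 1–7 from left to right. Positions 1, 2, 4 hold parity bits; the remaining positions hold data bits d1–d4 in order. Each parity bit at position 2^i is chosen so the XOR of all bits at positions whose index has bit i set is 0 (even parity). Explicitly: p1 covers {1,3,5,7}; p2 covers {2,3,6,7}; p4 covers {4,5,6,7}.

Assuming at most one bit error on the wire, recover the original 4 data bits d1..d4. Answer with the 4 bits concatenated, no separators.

1011

s1 (pos 1,3,5,7): 0⊕1⊕0⊕1 = 0
s2 (pos 2,3,6,7): 1⊕1⊕0⊕1 = 1
s4 (pos 4,5,6,7): 0⊕0⊕0⊕1 = 1
Syndrome s4…s1 = 110 → error at position 6.
Flip position 6: 0110001 → 0110011
Read data bits from positions 3,5,6,7: 1011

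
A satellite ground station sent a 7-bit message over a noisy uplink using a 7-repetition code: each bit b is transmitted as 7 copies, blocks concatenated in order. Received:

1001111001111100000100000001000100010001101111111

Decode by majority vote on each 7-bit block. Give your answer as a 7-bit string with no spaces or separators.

Block 1 (1001111): 5 ones → 1
Block 2 (0011111): 5 ones → 1
Block 3 (0000010): 1 one → 0
Block 4 (0000001): 1 one → 0
Block 5 (0001000): 1 one → 0
Block 6 (1000110): 3 ones → 0
Block 7 (1111111): 7 ones → 1

1100001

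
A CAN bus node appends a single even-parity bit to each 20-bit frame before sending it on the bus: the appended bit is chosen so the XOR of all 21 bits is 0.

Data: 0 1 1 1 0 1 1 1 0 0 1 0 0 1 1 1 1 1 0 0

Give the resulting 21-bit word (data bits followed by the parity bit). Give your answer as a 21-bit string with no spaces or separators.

011101110010011111000

XOR of the 20 data bits: 0⊕1⊕1⊕1⊕0⊕1⊕1⊕1⊕0⊕0⊕1⊕0⊕0⊕1⊕1⊕1⊕1⊕1⊕0⊕0 = 0
Parity bit = 0 (so all 21 bits XOR to 0).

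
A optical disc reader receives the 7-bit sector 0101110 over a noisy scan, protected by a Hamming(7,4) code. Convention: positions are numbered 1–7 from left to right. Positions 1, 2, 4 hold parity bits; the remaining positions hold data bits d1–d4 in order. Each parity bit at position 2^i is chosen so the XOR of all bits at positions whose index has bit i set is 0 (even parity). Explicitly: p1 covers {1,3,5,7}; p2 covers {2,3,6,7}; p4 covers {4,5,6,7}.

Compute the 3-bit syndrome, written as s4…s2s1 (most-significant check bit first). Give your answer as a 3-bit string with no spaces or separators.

101

s1 (pos 1,3,5,7): 0⊕0⊕1⊕0 = 1
s2 (pos 2,3,6,7): 1⊕0⊕1⊕0 = 0
s4 (pos 4,5,6,7): 1⊕1⊕1⊕0 = 1
Syndrome s4…s1 = 101 → error at position 5.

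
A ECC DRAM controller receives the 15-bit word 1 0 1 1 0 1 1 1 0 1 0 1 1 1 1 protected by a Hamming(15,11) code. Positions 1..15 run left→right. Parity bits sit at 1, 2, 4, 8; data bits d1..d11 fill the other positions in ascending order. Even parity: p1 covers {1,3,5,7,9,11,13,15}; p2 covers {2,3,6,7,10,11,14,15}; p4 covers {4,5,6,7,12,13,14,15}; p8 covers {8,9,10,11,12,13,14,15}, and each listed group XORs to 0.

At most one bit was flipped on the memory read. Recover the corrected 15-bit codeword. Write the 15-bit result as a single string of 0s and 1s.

101111110101111

s1 (pos 1,3,5,7,9,11,13,15): 1⊕1⊕0⊕1⊕0⊕0⊕1⊕1 = 1
s2 (pos 2,3,6,7,10,11,14,15): 0⊕1⊕1⊕1⊕1⊕0⊕1⊕1 = 0
s4 (pos 4,5,6,7,12,13,14,15): 1⊕0⊕1⊕1⊕1⊕1⊕1⊕1 = 1
s8 (pos 8,9,10,11,12,13,14,15): 1⊕0⊕1⊕0⊕1⊕1⊕1⊕1 = 0
Syndrome s8…s1 = 0101 → error at position 5.
Flip position 5: 101101110101111 → 101111110101111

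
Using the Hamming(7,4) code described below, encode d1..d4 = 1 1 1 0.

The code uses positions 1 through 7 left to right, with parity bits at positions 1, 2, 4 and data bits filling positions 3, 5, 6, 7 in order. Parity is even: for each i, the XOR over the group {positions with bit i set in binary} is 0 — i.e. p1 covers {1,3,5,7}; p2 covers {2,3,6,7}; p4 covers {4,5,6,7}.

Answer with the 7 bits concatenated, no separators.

0010110

Place data at non-parity positions: p1 p2 1 p4 1 1 0
p1 (pos 1,3,5,7): XOR of data positions = 1⊕1⊕0 = 0
p2 (pos 2,3,6,7): XOR of data positions = 1⊕1⊕0 = 0
p4 (pos 4,5,6,7): XOR of data positions = 1⊕1⊕0 = 0
Codeword: 0010110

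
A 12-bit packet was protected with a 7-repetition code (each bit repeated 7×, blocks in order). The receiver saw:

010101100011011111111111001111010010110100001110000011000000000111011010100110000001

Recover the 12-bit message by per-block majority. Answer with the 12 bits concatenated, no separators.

Block 1 (0101011): 4 ones → 1
Block 2 (0001101): 3 ones → 0
Block 3 (1111111): 7 ones → 1
Block 4 (1110011): 5 ones → 1
Block 5 (1101001): 4 ones → 1
Block 6 (0110100): 3 ones → 0
Block 7 (0011100): 3 ones → 0
Block 8 (0001100): 2 ones → 0
Block 9 (0000000): 0 ones → 0
Block 10 (1110110): 5 ones → 1
Block 11 (1010011): 4 ones → 1
Block 12 (0000001): 1 one → 0

101110000110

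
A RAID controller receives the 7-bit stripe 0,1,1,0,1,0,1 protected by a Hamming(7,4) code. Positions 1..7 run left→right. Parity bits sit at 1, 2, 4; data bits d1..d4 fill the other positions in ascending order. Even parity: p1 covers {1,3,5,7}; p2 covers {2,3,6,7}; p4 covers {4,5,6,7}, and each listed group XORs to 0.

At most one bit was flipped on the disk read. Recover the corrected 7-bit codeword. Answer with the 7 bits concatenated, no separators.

s1 (pos 1,3,5,7): 0⊕1⊕1⊕1 = 1
s2 (pos 2,3,6,7): 1⊕1⊕0⊕1 = 1
s4 (pos 4,5,6,7): 0⊕1⊕0⊕1 = 0
Syndrome s4…s1 = 011 → error at position 3.
Flip position 3: 0110101 → 0100101

0100101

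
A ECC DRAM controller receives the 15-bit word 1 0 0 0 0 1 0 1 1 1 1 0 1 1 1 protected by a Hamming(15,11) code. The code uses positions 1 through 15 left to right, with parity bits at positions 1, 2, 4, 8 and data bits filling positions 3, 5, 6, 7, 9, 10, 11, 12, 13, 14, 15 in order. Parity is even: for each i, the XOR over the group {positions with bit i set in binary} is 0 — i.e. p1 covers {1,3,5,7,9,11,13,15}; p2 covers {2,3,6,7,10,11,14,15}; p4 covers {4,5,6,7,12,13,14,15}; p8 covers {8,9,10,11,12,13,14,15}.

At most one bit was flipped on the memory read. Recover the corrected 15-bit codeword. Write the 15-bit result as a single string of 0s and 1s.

100001011100111

s1 (pos 1,3,5,7,9,11,13,15): 1⊕0⊕0⊕0⊕1⊕1⊕1⊕1 = 1
s2 (pos 2,3,6,7,10,11,14,15): 0⊕0⊕1⊕0⊕1⊕1⊕1⊕1 = 1
s4 (pos 4,5,6,7,12,13,14,15): 0⊕0⊕1⊕0⊕0⊕1⊕1⊕1 = 0
s8 (pos 8,9,10,11,12,13,14,15): 1⊕1⊕1⊕1⊕0⊕1⊕1⊕1 = 1
Syndrome s8…s1 = 1011 → error at position 11.
Flip position 11: 100001011110111 → 100001011100111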